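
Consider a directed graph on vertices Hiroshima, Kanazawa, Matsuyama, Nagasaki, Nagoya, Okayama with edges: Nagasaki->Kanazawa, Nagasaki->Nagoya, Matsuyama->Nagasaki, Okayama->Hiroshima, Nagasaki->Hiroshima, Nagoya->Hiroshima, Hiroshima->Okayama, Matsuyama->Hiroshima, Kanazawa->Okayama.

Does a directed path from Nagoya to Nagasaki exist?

Explore from Nagoya.
Distance 1: reach Hiroshima.
Distance 2: reach Okayama.
The search from Nagoya is exhausted; no directed path reaches Nagasaki.

No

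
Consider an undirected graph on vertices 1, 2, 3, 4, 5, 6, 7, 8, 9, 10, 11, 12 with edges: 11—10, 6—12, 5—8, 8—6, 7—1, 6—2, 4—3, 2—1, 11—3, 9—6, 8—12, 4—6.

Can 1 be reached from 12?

Yes

Explore from 12.
Distance 1: reach 6, 8.
Distance 2: reach 2, 4, 5, 9.
Distance 3: reach 1, 3.
Found 1.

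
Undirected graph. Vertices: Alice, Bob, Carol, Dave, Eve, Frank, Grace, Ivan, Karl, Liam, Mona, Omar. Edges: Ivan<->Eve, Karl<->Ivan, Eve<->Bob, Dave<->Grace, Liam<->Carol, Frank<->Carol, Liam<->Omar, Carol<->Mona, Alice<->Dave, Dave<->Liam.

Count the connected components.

2

From Alice: component {Alice, Carol, Dave, Frank, Grace, Liam, Mona, Omar}.
From Bob: component {Bob, Eve, Ivan, Karl}.
That's 2 components.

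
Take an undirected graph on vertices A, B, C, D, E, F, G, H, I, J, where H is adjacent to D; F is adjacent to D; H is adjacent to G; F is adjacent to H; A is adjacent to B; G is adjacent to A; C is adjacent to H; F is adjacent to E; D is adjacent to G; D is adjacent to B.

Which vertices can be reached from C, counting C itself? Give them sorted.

Start at C.
Its neighbours: H.
Then their neighbours: D, F, G.
Then next layer: A, B, E.
Nothing further is reachable.

A, B, C, D, E, F, G, H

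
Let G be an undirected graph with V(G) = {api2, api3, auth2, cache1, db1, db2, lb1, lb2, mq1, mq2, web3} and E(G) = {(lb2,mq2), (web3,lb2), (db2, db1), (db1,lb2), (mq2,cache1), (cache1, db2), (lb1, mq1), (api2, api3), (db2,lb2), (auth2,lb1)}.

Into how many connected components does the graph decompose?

3

From api2: component {api2, api3}.
From auth2: component {auth2, lb1, mq1}.
From cache1: component {cache1, db1, db2, lb2, mq2, web3}.
That's 3 components.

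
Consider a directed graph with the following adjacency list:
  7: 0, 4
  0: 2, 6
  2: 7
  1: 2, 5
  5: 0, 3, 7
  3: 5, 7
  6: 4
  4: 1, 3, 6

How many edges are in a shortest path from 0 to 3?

Distance 0: 0.
Distance 1: 2, 6.
Distance 2: 4, 7.
Distance 3: 1, 3 — contains 3.

3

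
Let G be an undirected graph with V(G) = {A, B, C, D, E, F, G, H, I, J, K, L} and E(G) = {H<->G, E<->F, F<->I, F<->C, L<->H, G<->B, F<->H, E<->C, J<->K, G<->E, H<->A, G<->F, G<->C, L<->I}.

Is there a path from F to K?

Explore from F.
Distance 1: reach C, E, G, H, I.
Distance 2: reach A, B, L.
The search is exhausted without reaching K; it lies in a different component.

No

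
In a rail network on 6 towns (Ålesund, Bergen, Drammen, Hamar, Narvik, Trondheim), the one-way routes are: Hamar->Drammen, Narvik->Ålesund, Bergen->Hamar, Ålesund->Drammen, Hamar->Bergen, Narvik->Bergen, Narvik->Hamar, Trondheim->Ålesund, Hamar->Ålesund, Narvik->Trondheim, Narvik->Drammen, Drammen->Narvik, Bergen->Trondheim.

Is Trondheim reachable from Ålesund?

Yes

Explore from Ålesund.
Distance 1: reach Drammen.
Distance 2: reach Narvik.
Distance 3: reach Bergen, Hamar, Trondheim.
Found Trondheim.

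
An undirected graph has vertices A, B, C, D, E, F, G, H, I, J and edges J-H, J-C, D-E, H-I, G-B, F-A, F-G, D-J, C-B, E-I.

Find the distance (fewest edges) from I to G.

5

Distance 0: I.
Distance 1: E, H.
Distance 2: D, J.
Distance 3: C.
Distance 4: B.
Distance 5: G — contains G.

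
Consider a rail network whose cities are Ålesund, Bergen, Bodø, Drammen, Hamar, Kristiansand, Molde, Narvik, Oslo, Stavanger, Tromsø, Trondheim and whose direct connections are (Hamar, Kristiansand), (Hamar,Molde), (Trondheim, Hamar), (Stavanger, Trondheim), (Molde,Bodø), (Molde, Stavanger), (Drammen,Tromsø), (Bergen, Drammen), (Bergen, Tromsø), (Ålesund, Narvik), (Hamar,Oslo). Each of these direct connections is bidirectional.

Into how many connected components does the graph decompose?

3

From Ålesund: component {Ålesund, Narvik}.
From Bergen: component {Bergen, Drammen, Tromsø}.
From Bodø: component {Bodø, Hamar, Kristiansand, Molde, Oslo, Stavanger, Trondheim}.
That's 3 components.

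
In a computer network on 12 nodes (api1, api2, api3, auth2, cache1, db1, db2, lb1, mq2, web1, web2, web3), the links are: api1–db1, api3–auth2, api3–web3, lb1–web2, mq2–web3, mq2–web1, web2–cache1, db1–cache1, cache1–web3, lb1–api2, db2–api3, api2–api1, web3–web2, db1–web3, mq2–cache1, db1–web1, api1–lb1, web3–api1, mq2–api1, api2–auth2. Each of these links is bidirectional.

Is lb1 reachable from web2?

Yes

Explore from web2.
Distance 1: reach cache1, lb1, web3.
Found lb1.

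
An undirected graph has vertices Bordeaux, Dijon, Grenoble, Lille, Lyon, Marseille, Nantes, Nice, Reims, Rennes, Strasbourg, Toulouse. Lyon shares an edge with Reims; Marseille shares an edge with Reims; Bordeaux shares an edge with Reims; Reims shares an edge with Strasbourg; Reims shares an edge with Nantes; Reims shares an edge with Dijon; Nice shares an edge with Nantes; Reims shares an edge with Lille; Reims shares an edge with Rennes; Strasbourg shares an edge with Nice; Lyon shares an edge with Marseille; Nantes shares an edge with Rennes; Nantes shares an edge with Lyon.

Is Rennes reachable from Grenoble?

Grenoble has no edges, so nothing is reachable from it.

No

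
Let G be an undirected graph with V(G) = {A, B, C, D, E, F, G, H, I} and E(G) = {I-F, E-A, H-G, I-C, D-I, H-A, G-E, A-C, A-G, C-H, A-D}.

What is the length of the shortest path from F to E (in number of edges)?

Distance 0: F.
Distance 1: I.
Distance 2: C, D.
Distance 3: A, H.
Distance 4: E, G — contains E.

4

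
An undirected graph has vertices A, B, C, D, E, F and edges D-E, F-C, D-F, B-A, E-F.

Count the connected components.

From A: component {A, B}.
From C: component {C, D, E, F}.
That's 2 components.

2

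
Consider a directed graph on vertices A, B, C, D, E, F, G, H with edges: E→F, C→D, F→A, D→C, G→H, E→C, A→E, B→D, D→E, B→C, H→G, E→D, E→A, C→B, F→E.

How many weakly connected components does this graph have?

2

From A: component {A, B, C, D, E, F}.
From G: component {G, H}.
That's 2 components.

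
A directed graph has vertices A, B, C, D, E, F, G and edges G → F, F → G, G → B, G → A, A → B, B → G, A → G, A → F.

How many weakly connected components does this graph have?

4

From A: component {A, B, F, G}.
From C: component {C}.
From D: component {D}.
From E: component {E}.
That's 4 components.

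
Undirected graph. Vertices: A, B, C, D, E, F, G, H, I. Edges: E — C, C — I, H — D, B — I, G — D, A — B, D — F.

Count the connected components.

From A: component {A, B, C, E, I}.
From D: component {D, F, G, H}.
That's 2 components.

2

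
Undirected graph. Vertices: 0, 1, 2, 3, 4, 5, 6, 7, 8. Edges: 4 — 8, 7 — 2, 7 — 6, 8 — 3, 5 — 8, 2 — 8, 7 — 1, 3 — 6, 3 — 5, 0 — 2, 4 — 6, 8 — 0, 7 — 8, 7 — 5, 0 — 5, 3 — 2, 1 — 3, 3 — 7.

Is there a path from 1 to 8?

Explore from 1.
Distance 1: reach 3, 7.
Distance 2: reach 2, 5, 6, 8.
Found 8.

Yes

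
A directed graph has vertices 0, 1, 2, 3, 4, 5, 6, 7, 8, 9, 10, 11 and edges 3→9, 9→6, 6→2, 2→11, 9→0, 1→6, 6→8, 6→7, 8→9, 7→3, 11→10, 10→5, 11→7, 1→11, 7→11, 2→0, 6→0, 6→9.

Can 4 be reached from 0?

No

0 has no outgoing edges, so nothing is reachable from it.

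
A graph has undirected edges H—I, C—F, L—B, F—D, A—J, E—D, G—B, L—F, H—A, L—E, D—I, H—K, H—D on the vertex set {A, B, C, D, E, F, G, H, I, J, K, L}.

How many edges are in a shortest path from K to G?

6

Distance 0: K.
Distance 1: H.
Distance 2: A, D, I.
Distance 3: E, F, J.
Distance 4: C, L.
Distance 5: B.
Distance 6: G — contains G.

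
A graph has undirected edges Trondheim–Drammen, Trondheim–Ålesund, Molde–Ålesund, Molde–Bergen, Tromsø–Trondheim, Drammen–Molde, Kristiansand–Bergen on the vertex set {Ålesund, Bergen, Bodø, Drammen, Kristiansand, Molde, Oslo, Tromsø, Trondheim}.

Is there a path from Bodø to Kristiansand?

No

Bodø has no edges, so nothing is reachable from it.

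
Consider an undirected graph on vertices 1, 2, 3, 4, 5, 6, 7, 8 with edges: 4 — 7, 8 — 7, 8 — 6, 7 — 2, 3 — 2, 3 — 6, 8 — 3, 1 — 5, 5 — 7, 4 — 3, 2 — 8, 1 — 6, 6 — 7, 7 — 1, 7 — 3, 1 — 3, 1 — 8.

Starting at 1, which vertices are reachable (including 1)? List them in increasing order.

1, 2, 3, 4, 5, 6, 7, 8

Start at 1.
Its neighbours: 3, 5, 6, 7, 8.
Then their neighbours: 2, 4.
Every vertex is now reached.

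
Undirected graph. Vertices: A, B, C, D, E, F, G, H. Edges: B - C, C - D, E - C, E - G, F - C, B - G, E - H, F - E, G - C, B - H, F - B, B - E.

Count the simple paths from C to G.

15

C–B–E–G
C–B–F–E–G
C–B–G
C–B–H–E–G
C–E–B–G
C–E–F–B–G
C–E–G
C–E–H–B–G
C–F–B–E–G
C–F–B–G
C–F–B–H–E–G
C–F–E–B–G
C–F–E–G
C–F–E–H–B–G
C–G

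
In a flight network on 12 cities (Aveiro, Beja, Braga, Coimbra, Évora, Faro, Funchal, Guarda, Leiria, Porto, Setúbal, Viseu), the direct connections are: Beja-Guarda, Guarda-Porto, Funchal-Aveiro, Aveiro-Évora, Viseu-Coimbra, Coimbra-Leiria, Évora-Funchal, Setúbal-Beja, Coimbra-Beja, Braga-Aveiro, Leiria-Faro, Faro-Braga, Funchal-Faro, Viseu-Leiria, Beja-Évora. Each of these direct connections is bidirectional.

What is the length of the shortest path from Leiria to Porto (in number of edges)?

4

Distance 0: Leiria.
Distance 1: Coimbra, Faro, Viseu.
Distance 2: Beja, Braga, Funchal.
Distance 3: Aveiro, Évora, Guarda, Setúbal.
Distance 4: Porto — contains Porto.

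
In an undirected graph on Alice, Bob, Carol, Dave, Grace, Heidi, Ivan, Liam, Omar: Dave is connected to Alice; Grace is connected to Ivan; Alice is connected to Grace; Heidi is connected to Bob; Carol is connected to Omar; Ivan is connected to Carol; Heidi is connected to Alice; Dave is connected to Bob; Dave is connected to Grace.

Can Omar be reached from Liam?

Liam has no edges, so nothing is reachable from it.

No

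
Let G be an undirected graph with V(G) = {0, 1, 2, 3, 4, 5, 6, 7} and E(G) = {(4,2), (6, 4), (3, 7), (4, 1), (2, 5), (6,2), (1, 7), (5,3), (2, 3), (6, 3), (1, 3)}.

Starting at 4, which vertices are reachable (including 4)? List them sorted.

Start at 4.
Its neighbours: 1, 2, 6.
Then their neighbours: 3, 5, 7.
Nothing further is reachable.

1, 2, 3, 4, 5, 6, 7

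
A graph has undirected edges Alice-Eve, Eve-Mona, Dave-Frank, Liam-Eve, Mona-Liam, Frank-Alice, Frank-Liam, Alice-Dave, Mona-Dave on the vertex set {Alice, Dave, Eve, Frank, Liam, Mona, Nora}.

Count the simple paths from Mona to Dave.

9

Mona–Dave
Mona–Eve–Alice–Dave
Mona–Eve–Alice–Frank–Dave
Mona–Eve–Liam–Frank–Alice–Dave
Mona–Eve–Liam–Frank–Dave
Mona–Liam–Eve–Alice–Dave
Mona–Liam–Eve–Alice–Frank–Dave
Mona–Liam–Frank–Alice–Dave
Mona–Liam–Frank–Dave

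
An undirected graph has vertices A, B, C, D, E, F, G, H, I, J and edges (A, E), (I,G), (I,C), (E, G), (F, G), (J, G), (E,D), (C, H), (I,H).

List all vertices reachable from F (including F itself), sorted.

Start at F.
Its neighbours: G.
Then their neighbours: E, I, J.
Then next layer: A, C, D, H.
Nothing further is reachable.

A, C, D, E, F, G, H, I, J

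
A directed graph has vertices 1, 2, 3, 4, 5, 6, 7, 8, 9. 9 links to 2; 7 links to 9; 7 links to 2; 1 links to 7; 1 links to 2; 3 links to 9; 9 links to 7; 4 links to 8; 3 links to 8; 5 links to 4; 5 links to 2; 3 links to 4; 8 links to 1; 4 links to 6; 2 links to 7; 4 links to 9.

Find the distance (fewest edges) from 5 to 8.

2

Distance 0: 5.
Distance 1: 2, 4.
Distance 2: 6, 7, 8, 9 — contains 8.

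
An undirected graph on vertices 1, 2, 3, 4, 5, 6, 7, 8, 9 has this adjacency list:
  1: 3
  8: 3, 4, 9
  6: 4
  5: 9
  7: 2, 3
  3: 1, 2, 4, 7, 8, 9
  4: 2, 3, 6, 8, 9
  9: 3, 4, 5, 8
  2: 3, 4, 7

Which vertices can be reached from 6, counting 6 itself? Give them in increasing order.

1, 2, 3, 4, 5, 6, 7, 8, 9

Start at 6.
Its neighbours: 4.
Then their neighbours: 2, 3, 8, 9.
Then next layer: 1, 5, 7.
Every vertex is now reached.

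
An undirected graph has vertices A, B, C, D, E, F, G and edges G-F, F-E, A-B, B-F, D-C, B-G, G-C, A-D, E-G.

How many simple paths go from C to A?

C–D–A
C–G–B–A
C–G–E–F–B–A
C–G–F–B–A

4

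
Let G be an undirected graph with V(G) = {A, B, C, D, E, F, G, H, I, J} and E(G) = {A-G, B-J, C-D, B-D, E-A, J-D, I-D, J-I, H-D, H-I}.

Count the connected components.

3

From A: component {A, E, G}.
From B: component {B, C, D, H, I, J}.
From F: component {F}.
That's 3 components.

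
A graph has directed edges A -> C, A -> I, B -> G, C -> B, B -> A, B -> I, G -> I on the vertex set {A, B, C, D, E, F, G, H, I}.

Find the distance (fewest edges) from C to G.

2

Distance 0: C.
Distance 1: B.
Distance 2: A, G, I — contains G.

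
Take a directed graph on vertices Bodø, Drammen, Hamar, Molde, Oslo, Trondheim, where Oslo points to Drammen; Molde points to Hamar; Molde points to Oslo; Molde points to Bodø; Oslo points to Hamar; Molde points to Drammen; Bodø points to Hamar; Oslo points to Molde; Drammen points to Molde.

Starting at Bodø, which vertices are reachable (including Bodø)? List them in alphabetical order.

Bodø, Hamar

Start at Bodø.
Its neighbours: Hamar.
Nothing further is reachable.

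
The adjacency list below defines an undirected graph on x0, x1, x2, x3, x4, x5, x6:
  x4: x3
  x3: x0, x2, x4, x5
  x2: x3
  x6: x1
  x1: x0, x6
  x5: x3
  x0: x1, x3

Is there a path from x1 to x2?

Explore from x1.
Distance 1: reach x0, x6.
Distance 2: reach x3.
Distance 3: reach x2, x4, x5.
Found x2.

Yes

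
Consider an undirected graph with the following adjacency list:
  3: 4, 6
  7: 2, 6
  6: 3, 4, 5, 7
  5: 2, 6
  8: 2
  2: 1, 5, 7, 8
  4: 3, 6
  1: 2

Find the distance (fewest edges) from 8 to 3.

4

Distance 0: 8.
Distance 1: 2.
Distance 2: 1, 5, 7.
Distance 3: 6.
Distance 4: 3, 4 — contains 3.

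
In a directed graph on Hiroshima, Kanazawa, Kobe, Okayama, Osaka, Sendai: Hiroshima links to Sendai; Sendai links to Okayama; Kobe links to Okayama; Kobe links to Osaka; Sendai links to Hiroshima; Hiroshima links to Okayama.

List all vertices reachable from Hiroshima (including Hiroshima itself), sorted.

Hiroshima, Okayama, Sendai

Start at Hiroshima.
Its neighbours: Okayama, Sendai.
Nothing further is reachable.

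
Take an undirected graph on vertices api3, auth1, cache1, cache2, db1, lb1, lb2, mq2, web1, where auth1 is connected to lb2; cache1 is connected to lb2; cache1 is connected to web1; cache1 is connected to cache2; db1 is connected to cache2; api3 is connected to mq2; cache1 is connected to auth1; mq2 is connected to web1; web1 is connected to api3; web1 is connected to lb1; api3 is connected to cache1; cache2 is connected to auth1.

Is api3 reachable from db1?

Yes

Explore from db1.
Distance 1: reach cache2.
Distance 2: reach auth1, cache1.
Distance 3: reach api3, lb2, web1.
Found api3.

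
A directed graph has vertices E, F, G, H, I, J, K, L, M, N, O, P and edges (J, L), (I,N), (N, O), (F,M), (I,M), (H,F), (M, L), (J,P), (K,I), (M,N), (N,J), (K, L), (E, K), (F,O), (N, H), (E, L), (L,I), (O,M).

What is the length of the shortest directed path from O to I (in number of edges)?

3

Distance 0: O.
Distance 1: M.
Distance 2: L, N.
Distance 3: H, I, J — contains I.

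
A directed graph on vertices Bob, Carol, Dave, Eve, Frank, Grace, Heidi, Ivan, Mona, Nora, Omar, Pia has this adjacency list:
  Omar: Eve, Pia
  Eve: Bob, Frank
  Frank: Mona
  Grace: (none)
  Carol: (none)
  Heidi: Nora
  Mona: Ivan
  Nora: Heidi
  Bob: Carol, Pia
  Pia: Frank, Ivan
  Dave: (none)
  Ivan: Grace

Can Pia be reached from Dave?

No

Dave has no outgoing edges, so nothing is reachable from it.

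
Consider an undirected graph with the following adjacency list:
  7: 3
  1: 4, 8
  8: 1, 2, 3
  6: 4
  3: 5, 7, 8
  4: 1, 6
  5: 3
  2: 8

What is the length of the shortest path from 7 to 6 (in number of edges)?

5

Distance 0: 7.
Distance 1: 3.
Distance 2: 5, 8.
Distance 3: 1, 2.
Distance 4: 4.
Distance 5: 6 — contains 6.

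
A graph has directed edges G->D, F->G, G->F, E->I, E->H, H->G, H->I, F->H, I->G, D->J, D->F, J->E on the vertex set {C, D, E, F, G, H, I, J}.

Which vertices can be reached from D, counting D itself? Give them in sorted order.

Start at D.
Its neighbours: F, J.
Then their neighbours: E, G, H.
Then next layer: I.
Nothing further is reachable.

D, E, F, G, H, I, J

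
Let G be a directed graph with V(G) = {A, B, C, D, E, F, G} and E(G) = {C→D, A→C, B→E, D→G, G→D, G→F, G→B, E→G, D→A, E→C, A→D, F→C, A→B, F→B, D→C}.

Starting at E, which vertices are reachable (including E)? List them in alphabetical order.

A, B, C, D, E, F, G

Start at E.
Its neighbours: C, G.
Then their neighbours: B, D, F.
Then next layer: A.
Every vertex is now reached.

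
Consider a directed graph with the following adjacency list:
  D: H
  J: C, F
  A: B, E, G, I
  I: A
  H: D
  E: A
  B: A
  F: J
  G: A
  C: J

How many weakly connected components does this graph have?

From A: component {A, B, E, G, I}.
From C: component {C, F, J}.
From D: component {D, H}.
That's 3 components.

3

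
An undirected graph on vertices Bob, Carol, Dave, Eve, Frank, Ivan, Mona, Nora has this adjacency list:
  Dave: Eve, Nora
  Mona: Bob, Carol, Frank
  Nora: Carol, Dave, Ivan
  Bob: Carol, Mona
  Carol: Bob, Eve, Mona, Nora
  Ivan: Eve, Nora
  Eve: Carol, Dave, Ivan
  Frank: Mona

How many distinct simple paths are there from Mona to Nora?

6

Mona–Bob–Carol–Eve–Dave–Nora
Mona–Bob–Carol–Eve–Ivan–Nora
Mona–Bob–Carol–Nora
Mona–Carol–Eve–Dave–Nora
Mona–Carol–Eve–Ivan–Nora
Mona–Carol–Nora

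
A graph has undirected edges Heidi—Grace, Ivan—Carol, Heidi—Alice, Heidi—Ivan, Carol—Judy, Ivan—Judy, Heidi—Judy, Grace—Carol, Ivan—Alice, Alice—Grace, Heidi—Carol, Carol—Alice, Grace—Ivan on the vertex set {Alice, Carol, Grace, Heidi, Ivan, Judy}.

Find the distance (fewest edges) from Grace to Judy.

2

Distance 0: Grace.
Distance 1: Alice, Carol, Heidi, Ivan.
Distance 2: Judy — contains Judy.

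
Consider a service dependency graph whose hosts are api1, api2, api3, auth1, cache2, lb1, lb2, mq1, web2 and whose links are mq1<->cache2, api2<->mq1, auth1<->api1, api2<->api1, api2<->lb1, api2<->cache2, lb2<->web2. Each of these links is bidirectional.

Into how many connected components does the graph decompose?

3

From api1: component {api1, api2, auth1, cache2, lb1, mq1}.
From api3: component {api3}.
From lb2: component {lb2, web2}.
That's 3 components.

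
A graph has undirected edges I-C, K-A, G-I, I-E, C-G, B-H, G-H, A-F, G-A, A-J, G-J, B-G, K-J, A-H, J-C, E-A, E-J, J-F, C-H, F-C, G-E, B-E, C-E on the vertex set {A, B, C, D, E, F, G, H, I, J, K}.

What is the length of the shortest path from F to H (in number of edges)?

2

Distance 0: F.
Distance 1: A, C, J.
Distance 2: E, G, H, I, K — contains H.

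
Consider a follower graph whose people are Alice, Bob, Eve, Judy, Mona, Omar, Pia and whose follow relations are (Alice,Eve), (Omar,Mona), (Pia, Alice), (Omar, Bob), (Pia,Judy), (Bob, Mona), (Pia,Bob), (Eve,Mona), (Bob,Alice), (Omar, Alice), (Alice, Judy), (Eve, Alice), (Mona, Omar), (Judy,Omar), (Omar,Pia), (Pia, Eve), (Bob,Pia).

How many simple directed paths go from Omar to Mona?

10

Omar→Alice→Eve→Mona
Omar→Bob→Alice→Eve→Mona
Omar→Bob→Mona
Omar→Bob→Pia→Alice→Eve→Mona
Omar→Bob→Pia→Eve→Mona
Omar→Mona
Omar→Pia→Alice→Eve→Mona
Omar→Pia→Bob→Alice→Eve→Mona
Omar→Pia→Bob→Mona
Omar→Pia→Eve→Mona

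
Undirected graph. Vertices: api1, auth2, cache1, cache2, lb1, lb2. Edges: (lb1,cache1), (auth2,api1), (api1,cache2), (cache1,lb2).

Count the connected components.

2

From api1: component {api1, auth2, cache2}.
From cache1: component {cache1, lb1, lb2}.
That's 2 components.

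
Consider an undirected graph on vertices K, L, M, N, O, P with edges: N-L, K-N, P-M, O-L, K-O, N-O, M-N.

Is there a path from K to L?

Explore from K.
Distance 1: reach N, O.
Distance 2: reach L, M.
Found L.

Yes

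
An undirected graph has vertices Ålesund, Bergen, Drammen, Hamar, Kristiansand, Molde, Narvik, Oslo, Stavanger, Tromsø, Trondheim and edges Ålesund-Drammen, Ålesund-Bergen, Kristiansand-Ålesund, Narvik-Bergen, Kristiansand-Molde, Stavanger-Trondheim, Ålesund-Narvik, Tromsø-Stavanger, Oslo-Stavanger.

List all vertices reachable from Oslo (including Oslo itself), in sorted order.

Oslo, Stavanger, Tromsø, Trondheim

Start at Oslo.
Its neighbours: Stavanger.
Then their neighbours: Tromsø, Trondheim.
Nothing further is reachable.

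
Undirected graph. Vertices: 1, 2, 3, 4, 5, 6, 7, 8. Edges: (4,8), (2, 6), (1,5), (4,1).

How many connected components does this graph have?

From 1: component {1, 4, 5, 8}.
From 2: component {2, 6}.
From 3: component {3}.
From 7: component {7}.
That's 4 components.

4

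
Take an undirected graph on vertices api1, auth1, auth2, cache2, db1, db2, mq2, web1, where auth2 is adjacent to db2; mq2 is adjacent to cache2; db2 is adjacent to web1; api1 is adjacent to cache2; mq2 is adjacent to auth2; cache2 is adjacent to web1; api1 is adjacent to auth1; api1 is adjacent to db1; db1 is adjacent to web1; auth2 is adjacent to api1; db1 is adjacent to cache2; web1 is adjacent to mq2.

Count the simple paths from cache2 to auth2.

12

cache2–api1–auth2
cache2–api1–db1–web1–db2–auth2
cache2–api1–db1–web1–mq2–auth2
cache2–db1–api1–auth2
cache2–db1–web1–db2–auth2
cache2–db1–web1–mq2–auth2
cache2–mq2–auth2
cache2–mq2–web1–db1–api1–auth2
cache2–mq2–web1–db2–auth2
cache2–web1–db1–api1–auth2
cache2–web1–db2–auth2
cache2–web1–mq2–auth2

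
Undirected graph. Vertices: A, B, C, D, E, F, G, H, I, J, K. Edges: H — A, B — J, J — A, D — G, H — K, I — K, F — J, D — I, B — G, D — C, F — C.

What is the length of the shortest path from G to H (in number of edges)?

Distance 0: G.
Distance 1: B, D.
Distance 2: C, I, J.
Distance 3: A, F, K.
Distance 4: H — contains H.

4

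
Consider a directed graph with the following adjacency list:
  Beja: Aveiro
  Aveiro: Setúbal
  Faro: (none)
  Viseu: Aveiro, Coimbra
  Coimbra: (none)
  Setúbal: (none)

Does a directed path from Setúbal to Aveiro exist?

No

Setúbal has no outgoing edges, so nothing is reachable from it.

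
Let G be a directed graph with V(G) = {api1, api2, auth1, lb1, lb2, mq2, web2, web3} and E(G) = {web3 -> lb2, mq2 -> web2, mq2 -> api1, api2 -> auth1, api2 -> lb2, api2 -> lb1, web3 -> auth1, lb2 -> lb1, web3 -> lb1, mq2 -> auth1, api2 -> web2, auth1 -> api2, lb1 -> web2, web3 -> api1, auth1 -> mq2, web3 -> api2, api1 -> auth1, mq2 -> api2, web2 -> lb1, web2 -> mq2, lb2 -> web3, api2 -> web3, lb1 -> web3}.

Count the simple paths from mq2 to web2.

mq2→api1→auth1→api2→lb1→web2
mq2→api1→auth1→api2→lb2→lb1→web2
mq2→api1→auth1→api2→lb2→web3→lb1→web2
mq2→api1→auth1→api2→web2
mq2→api1→auth1→api2→web3→lb1→web2
mq2→api1→auth1→api2→web3→lb2→lb1→web2
mq2→api2→lb1→web2
mq2→api2→lb2→lb1→web2
... and 11 more.

19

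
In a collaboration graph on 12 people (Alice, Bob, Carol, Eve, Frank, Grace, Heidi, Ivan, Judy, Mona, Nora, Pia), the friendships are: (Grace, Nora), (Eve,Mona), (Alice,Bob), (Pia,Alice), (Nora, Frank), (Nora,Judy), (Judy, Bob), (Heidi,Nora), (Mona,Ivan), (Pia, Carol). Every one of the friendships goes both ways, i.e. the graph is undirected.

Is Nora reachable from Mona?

No

Explore from Mona.
Distance 1: reach Eve, Ivan.
The search is exhausted without reaching Nora; it lies in a different component.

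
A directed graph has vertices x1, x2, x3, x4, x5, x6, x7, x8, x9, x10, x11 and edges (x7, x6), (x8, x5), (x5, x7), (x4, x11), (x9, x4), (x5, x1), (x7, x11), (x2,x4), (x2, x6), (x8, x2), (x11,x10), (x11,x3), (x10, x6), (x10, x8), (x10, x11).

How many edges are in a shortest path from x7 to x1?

Distance 0: x7.
Distance 1: x6, x11.
Distance 2: x3, x10.
Distance 3: x8.
Distance 4: x2, x5.
Distance 5: x1, x4 — contains x1.

5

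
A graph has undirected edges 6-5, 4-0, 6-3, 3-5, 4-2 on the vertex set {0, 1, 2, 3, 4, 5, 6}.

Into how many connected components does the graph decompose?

3

From 0: component {0, 2, 4}.
From 1: component {1}.
From 3: component {3, 5, 6}.
That's 3 components.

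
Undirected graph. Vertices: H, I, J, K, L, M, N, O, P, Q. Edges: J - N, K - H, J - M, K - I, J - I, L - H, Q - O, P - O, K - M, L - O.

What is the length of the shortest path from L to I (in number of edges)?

3

Distance 0: L.
Distance 1: H, O.
Distance 2: K, P, Q.
Distance 3: I, M — contains I.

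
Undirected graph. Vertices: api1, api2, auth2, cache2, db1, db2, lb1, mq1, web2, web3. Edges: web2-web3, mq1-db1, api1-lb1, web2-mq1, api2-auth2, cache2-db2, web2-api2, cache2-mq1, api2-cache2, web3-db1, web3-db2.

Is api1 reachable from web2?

No

Explore from web2.
Distance 1: reach api2, mq1, web3.
Distance 2: reach auth2, cache2, db1, db2.
The search is exhausted without reaching api1; it lies in a different component.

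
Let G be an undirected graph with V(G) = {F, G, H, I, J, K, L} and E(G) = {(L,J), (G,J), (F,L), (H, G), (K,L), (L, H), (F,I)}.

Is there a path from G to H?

Explore from G.
Distance 1: reach H, J.
Found H.

Yes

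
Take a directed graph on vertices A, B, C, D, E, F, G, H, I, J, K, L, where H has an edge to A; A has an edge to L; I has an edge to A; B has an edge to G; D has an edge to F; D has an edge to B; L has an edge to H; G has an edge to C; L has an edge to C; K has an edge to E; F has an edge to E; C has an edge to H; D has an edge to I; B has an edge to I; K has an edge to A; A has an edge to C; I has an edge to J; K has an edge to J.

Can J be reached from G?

No

Explore from G.
Distance 1: reach C.
Distance 2: reach H.
Distance 3: reach A.
Distance 4: reach L.
The search from G is exhausted; no directed path reaches J.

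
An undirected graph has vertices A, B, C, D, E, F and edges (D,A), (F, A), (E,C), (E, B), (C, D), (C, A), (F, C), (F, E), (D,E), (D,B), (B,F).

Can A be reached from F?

Yes

Explore from F.
Distance 1: reach A, B, C, E.
Found A.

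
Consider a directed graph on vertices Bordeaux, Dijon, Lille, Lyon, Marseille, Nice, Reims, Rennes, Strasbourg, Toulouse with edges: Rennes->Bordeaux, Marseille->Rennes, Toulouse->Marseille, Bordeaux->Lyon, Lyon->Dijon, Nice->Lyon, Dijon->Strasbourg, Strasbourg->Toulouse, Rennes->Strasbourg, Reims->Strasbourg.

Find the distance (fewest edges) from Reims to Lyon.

Distance 0: Reims.
Distance 1: Strasbourg.
Distance 2: Toulouse.
Distance 3: Marseille.
Distance 4: Rennes.
Distance 5: Bordeaux.
Distance 6: Lyon — contains Lyon.

6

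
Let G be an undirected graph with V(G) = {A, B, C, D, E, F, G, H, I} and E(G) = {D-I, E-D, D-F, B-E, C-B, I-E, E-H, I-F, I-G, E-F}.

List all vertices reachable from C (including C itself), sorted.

Start at C.
Its neighbours: B.
Then their neighbours: E.
Then next layer: D, F, H, I.
Then next layer: G.
Nothing further is reachable.

B, C, D, E, F, G, H, I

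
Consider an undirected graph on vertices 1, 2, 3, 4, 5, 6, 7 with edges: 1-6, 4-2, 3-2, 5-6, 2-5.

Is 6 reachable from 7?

No

7 has no edges, so nothing is reachable from it.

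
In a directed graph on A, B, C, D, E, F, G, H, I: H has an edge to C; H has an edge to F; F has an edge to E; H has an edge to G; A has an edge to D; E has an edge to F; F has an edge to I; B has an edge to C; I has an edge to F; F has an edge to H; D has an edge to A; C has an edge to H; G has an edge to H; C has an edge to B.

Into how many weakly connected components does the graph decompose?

2

From A: component {A, D}.
From B: component {B, C, E, F, G, H, I}.
That's 2 components.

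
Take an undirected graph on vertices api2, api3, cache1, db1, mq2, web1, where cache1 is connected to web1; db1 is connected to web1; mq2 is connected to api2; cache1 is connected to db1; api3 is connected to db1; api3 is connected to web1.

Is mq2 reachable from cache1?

Explore from cache1.
Distance 1: reach db1, web1.
Distance 2: reach api3.
The search is exhausted without reaching mq2; it lies in a different component.

No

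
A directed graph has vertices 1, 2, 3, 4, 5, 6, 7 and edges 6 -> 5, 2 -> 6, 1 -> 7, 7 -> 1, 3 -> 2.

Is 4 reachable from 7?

No

Explore from 7.
Distance 1: reach 1.
The search from 7 is exhausted; no directed path reaches 4.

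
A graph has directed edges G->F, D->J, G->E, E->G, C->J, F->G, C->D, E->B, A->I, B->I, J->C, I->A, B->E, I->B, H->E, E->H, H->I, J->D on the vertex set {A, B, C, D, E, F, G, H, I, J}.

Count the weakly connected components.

From A: component {A, B, E, F, G, H, I}.
From C: component {C, D, J}.
That's 2 components.

2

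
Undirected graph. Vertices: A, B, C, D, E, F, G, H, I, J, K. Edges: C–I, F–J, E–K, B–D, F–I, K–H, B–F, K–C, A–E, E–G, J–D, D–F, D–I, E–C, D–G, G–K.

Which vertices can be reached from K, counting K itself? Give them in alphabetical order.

A, B, C, D, E, F, G, H, I, J, K

Start at K.
Its neighbours: C, E, G, H.
Then their neighbours: A, D, I.
Then next layer: B, F, J.
Every vertex is now reached.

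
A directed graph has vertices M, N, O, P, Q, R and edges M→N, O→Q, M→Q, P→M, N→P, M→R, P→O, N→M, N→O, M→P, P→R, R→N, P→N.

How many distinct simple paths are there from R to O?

3

R→N→M→P→O
R→N→O
R→N→P→O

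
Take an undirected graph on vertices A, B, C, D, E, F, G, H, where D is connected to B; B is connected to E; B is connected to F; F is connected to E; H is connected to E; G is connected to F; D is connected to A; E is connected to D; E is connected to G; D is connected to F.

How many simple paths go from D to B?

D–B
D–E–B
D–E–F–B
D–E–G–F–B
D–F–B
D–F–E–B
D–F–G–E–B

7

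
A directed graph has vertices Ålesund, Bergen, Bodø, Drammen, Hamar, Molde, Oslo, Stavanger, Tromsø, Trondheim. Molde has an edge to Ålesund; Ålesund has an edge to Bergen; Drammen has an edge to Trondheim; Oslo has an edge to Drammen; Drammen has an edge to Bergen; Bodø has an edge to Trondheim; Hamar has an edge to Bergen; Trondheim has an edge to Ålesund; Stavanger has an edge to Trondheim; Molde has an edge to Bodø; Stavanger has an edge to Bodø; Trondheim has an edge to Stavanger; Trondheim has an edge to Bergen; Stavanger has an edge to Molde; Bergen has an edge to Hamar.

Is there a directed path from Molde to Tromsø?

Explore from Molde.
Distance 1: reach Ålesund, Bodø.
Distance 2: reach Bergen, Trondheim.
Distance 3: reach Hamar, Stavanger.
The search from Molde is exhausted; no directed path reaches Tromsø.

No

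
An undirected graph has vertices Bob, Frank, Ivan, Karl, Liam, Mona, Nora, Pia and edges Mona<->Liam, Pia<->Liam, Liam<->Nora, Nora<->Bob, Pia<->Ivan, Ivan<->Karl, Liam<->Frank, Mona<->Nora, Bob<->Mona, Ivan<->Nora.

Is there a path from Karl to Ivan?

Explore from Karl.
Distance 1: reach Ivan.
Found Ivan.

Yes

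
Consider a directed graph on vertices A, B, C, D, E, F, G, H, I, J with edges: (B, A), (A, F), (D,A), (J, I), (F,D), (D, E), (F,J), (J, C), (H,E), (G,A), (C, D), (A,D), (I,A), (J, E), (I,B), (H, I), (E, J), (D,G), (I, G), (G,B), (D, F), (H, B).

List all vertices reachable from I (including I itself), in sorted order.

A, B, C, D, E, F, G, I, J

Start at I.
Its neighbours: A, B, G.
Then their neighbours: D, F.
Then next layer: E, J.
Then next layer: C.
Nothing further is reachable.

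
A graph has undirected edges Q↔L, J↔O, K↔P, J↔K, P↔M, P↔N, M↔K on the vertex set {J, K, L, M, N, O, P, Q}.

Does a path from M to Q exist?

Explore from M.
Distance 1: reach K, P.
Distance 2: reach J, N.
Distance 3: reach O.
The search is exhausted without reaching Q; it lies in a different component.

No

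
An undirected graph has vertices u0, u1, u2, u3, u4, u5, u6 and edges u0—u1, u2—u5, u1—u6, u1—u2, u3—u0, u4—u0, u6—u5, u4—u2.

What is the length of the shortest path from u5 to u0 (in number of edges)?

3

Distance 0: u5.
Distance 1: u2, u6.
Distance 2: u1, u4.
Distance 3: u0 — contains u0.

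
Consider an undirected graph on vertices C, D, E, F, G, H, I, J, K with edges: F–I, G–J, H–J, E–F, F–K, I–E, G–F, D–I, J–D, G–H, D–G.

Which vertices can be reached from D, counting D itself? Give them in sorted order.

D, E, F, G, H, I, J, K

Start at D.
Its neighbours: G, I, J.
Then their neighbours: E, F, H.
Then next layer: K.
Nothing further is reachable.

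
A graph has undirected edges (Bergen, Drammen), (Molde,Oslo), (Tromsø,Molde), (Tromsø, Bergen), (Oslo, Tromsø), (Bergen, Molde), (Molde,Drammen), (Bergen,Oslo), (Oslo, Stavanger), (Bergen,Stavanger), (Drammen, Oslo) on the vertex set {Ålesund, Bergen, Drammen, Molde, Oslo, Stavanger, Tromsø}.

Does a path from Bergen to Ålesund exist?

No

Explore from Bergen.
Distance 1: reach Drammen, Molde, Oslo, Stavanger, Tromsø.
The search is exhausted without reaching Ålesund; it lies in a different component.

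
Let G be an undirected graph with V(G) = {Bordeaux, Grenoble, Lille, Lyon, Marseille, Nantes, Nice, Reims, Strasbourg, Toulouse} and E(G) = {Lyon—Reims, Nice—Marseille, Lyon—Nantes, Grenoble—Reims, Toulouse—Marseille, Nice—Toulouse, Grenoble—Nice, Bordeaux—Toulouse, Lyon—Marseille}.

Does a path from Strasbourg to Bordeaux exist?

Strasbourg has no edges, so nothing is reachable from it.

No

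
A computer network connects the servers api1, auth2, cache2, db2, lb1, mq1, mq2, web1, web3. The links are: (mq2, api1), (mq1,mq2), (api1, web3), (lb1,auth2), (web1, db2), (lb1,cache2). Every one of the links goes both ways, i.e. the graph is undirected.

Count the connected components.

From api1: component {api1, mq1, mq2, web3}.
From auth2: component {auth2, cache2, lb1}.
From db2: component {db2, web1}.
That's 3 components.

3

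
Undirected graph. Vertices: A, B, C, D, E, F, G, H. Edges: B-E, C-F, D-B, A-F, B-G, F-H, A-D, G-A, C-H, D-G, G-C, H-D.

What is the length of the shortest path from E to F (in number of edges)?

4

Distance 0: E.
Distance 1: B.
Distance 2: D, G.
Distance 3: A, C, H.
Distance 4: F — contains F.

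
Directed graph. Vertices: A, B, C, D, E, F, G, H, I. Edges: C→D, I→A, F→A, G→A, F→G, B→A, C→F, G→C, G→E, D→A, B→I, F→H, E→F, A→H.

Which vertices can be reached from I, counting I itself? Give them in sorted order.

Start at I.
Its neighbours: A.
Then their neighbours: H.
Nothing further is reachable.

A, H, I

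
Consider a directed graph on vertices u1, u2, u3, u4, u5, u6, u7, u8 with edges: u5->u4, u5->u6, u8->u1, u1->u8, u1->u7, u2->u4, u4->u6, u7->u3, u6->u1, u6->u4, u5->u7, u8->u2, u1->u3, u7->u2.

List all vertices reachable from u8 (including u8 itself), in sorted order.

u1, u2, u3, u4, u6, u7, u8

Start at u8.
Its neighbours: u1, u2.
Then their neighbours: u3, u4, u7.
Then next layer: u6.
Nothing further is reachable.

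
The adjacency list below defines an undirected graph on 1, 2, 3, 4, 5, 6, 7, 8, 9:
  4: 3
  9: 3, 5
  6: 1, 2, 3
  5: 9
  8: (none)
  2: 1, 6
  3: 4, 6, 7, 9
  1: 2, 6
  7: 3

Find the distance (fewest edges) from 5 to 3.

Distance 0: 5.
Distance 1: 9.
Distance 2: 3 — contains 3.

2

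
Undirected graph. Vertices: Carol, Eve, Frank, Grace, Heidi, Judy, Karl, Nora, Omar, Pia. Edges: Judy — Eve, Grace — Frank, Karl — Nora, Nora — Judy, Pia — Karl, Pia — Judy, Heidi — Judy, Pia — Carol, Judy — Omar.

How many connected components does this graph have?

From Carol: component {Carol, Eve, Heidi, Judy, Karl, Nora, Omar, Pia}.
From Frank: component {Frank, Grace}.
That's 2 components.

2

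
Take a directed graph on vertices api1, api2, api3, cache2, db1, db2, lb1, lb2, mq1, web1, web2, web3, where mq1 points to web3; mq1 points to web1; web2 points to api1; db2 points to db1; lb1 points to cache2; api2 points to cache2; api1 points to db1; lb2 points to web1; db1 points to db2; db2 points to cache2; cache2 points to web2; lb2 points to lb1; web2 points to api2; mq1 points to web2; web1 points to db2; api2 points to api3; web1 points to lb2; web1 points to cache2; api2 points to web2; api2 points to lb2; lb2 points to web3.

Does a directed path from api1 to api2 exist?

Yes

Explore from api1.
Distance 1: reach db1.
Distance 2: reach db2.
Distance 3: reach cache2.
Distance 4: reach web2.
Distance 5: reach api2.
Found api2.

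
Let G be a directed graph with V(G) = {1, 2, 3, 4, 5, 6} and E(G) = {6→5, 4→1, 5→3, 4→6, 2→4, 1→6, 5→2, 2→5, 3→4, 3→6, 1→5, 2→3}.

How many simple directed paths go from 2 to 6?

2→3→4→1→6
2→3→4→6
2→3→6
2→4→1→5→3→6
2→4→1→6
2→4→6
2→5→3→4→1→6
2→5→3→4→6
2→5→3→6

9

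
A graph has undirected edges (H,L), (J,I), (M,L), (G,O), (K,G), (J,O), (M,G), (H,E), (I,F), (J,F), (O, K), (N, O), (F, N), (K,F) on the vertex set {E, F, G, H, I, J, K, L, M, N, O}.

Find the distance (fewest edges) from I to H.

6

Distance 0: I.
Distance 1: F, J.
Distance 2: K, N, O.
Distance 3: G.
Distance 4: M.
Distance 5: L.
Distance 6: H — contains H.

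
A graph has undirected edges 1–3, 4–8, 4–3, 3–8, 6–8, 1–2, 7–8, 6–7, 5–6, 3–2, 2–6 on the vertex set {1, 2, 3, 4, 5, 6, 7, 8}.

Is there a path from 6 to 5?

Yes

Explore from 6.
Distance 1: reach 2, 5, 7, 8.
Found 5.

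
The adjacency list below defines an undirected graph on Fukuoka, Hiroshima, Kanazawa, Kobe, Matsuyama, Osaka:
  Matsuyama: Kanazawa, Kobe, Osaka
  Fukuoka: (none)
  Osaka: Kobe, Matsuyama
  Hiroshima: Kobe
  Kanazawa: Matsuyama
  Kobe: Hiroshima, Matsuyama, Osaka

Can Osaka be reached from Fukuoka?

Fukuoka has no edges, so nothing is reachable from it.

No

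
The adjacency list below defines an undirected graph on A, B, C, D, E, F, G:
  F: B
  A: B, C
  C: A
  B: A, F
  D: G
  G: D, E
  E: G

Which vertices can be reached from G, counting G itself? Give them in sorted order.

Start at G.
Its neighbours: D, E.
Nothing further is reachable.

D, E, G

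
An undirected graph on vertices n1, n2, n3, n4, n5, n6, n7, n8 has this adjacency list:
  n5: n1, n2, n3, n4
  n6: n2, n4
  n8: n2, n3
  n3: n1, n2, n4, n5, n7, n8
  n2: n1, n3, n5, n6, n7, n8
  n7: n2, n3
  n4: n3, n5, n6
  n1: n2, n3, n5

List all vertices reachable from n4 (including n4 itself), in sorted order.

n1, n2, n3, n4, n5, n6, n7, n8

Start at n4.
Its neighbours: n3, n5, n6.
Then their neighbours: n1, n2, n7, n8.
Every vertex is now reached.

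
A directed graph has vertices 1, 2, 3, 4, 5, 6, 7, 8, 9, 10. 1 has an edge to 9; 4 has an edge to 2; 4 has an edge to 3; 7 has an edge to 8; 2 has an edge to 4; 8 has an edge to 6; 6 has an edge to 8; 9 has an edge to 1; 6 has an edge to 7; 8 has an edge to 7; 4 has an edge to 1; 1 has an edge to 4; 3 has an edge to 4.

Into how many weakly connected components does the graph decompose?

From 1: component {1, 2, 3, 4, 9}.
From 5: component {5}.
From 6: component {6, 7, 8}.
From 10: component {10}.
That's 4 components.

4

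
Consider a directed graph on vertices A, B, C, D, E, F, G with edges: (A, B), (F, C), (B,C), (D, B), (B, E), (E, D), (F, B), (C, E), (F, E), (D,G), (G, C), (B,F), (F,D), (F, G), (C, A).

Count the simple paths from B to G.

B→C→E→D→G
B→E→D→G
B→F→C→E→D→G
B→F→D→G
B→F→E→D→G
B→F→G

6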